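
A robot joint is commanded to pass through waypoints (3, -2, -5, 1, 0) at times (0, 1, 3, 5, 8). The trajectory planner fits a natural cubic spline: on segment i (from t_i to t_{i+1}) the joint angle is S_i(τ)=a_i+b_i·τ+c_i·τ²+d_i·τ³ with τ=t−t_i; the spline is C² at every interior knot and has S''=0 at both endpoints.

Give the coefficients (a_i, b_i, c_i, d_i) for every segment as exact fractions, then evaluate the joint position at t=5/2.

  seg 0: a=3 b=-841/156 c=0 d=61/156
  seg 1: a=-2 b=-329/78 c=61/52 d=29/312
  seg 2: a=-5 b=62/39 c=45/26 d=-20/39
  seg 3: a=1 b=92/39 c=-35/26 d=35/234
S(5/2) = -4471/832

Δ: Δ0=-5, Δ1=-3/2, Δ2=3, Δ3=-1/3
row 1: diag=6, rhs=21; c'=1/3, d'=7/2
row 2: denom=8−2·1/3=22/3; d'=(27−2·7/2)/(22/3)=30/11
row 3: denom=10−2·3/11=104/11; d'=(-20−2·30/11)/(104/11)=-35/13
back: M3=-35/13
back: M2=30/11−3/11·-35/13=45/13
back: M1=7/2−1/3·45/13=61/26
M: M0=0, M1=61/26, M2=45/13, M3=-35/13, M4=0
seg 0: a=3, c=M0/2=0, d=(M1−M0)/(6·1)=61/156, b=Δ0−h0·(2M0+M1)/6=-841/156
seg 1: a=-2, c=M1/2=61/52, d=(M2−M1)/(6·2)=29/312, b=Δ1−h1·(2M1+M2)/6=-329/78
seg 2: a=-5, c=M2/2=45/26, d=(M3−M2)/(6·2)=-20/39, b=Δ2−h2·(2M2+M3)/6=62/39
seg 3: a=1, c=M3/2=-35/26, d=(M4−M3)/(6·3)=35/234, b=Δ3−h3·(2M3+M4)/6=92/39
t_q=5/2 → seg 1, τ=3/2; S=-2+-329/78·τ+61/52·τ²+29/312·τ³=-4471/832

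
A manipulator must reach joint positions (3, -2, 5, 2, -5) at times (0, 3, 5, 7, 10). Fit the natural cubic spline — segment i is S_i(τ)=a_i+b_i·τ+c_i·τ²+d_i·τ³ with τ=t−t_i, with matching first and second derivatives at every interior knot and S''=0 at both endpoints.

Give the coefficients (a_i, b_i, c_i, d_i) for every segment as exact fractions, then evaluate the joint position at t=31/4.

  seg 0: a=3 b=-667/180 c=0 d=367/1620
  seg 1: a=-2 b=217/90 c=367/180 d=-269/360
  seg 2: a=5 b=8/5 c=-22/9 d=161/360
  seg 3: a=2 b=-253/90 c=43/180 d=-43/1620
S(31/4) = 19/1280

Δ: Δ0=-5/3, Δ1=7/2, Δ2=-3/2, Δ3=-7/3
row 1: diag=10, rhs=31; c'=1/5, d'=31/10
row 2: denom=8−2·1/5=38/5; d'=(-30−2·31/10)/(38/5)=-181/38
row 3: denom=10−2·5/19=180/19; d'=(-5−2·-181/38)/(180/19)=43/90
back: M3=43/90
back: M2=-181/38−5/19·43/90=-44/9
back: M1=31/10−1/5·-44/9=367/90
M: M0=0, M1=367/90, M2=-44/9, M3=43/90, M4=0
seg 0: a=3, c=M0/2=0, d=(M1−M0)/(6·3)=367/1620, b=Δ0−h0·(2M0+M1)/6=-667/180
seg 1: a=-2, c=M1/2=367/180, d=(M2−M1)/(6·2)=-269/360, b=Δ1−h1·(2M1+M2)/6=217/90
seg 2: a=5, c=M2/2=-22/9, d=(M3−M2)/(6·2)=161/360, b=Δ2−h2·(2M2+M3)/6=8/5
seg 3: a=2, c=M3/2=43/180, d=(M4−M3)/(6·3)=-43/1620, b=Δ3−h3·(2M3+M4)/6=-253/90
t_q=31/4 → seg 3, τ=3/4; S=2+-253/90·τ+43/180·τ²+-43/1620·τ³=19/1280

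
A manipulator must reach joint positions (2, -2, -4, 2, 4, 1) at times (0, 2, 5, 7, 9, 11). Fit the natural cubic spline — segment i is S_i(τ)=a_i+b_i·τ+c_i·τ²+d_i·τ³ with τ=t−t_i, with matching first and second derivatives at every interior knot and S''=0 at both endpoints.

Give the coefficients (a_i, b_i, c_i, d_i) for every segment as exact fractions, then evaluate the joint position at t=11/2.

  seg 0: a=2 b=-7757/3855 c=0 d=47/15420
  seg 1: a=-2 b=-7616/3855 c=47/2570 d=3223/23130
  seg 2: a=-4 b=14621/7710 c=327/257 d=-11111/30840
  seg 3: a=2 b=10264/3855 c=-4571/5140 d=179/6168
  seg 4: a=4 b=-4213/7710 c=-919/1285 d=919/7710
S(11/2) = -45705/16448

Δ: Δ0=-2, Δ1=-2/3, Δ2=3, Δ3=1, Δ4=-3/2
row 1: diag=10, rhs=8; c'=3/10, d'=4/5
row 2: denom=10−3·3/10=91/10; d'=(22−3·4/5)/(91/10)=28/13
row 3: denom=8−2·20/91=688/91; d'=(-12−2·28/13)/(688/91)=-371/172
row 4: denom=8−2·91/344=1285/172; d'=(-15−2·-371/172)/(1285/172)=-1838/1285
back: M4=-1838/1285
back: M3=-371/172−91/344·-1838/1285=-4571/2570
back: M2=28/13−20/91·-4571/2570=654/257
back: M1=4/5−3/10·654/257=47/1285
M: M0=0, M1=47/1285, M2=654/257, M3=-4571/2570, M4=-1838/1285, M5=0
seg 0: a=2, c=M0/2=0, d=(M1−M0)/(6·2)=47/15420, b=Δ0−h0·(2M0+M1)/6=-7757/3855
seg 1: a=-2, c=M1/2=47/2570, d=(M2−M1)/(6·3)=3223/23130, b=Δ1−h1·(2M1+M2)/6=-7616/3855
seg 2: a=-4, c=M2/2=327/257, d=(M3−M2)/(6·2)=-11111/30840, b=Δ2−h2·(2M2+M3)/6=14621/7710
seg 3: a=2, c=M3/2=-4571/5140, d=(M4−M3)/(6·2)=179/6168, b=Δ3−h3·(2M3+M4)/6=10264/3855
seg 4: a=4, c=M4/2=-919/1285, d=(M5−M4)/(6·2)=919/7710, b=Δ4−h4·(2M4+M5)/6=-4213/7710
t_q=11/2 → seg 2, τ=1/2; S=-4+14621/7710·τ+327/257·τ²+-11111/30840·τ³=-45705/16448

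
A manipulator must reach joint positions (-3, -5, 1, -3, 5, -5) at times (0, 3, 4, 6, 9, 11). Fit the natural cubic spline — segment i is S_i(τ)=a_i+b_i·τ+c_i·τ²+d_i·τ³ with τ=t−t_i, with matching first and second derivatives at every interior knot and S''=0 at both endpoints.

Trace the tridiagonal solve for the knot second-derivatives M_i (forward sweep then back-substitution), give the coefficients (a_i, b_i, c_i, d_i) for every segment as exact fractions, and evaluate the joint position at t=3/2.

  seg 0: a=-3 b=-5120/1319 c=0 d=12722/35613
  seg 1: a=-5 b=7602/1319 c=12722/3957 d=-11786/3957
  seg 2: a=1 b=12892/3957 c=-22636/3957 d=12233/7914
  seg 3: a=-3 b=-1418/1319 c=14063/3957 d=-27383/35613
  seg 4: a=5 b=-675/1319 c=-4440/1319 d=740/1319
S(3/2) = -40187/5276

Δ: Δ0=-2/3, Δ1=6, Δ2=-2, Δ3=8/3, Δ4=-5
row 1: diag=8, rhs=40; c'=1/8, d'=5
row 2: denom=6−1·1/8=47/8; d'=(-48−1·5)/(47/8)=-424/47
row 3: denom=10−2·16/47=438/47; d'=(28−2·-424/47)/(438/47)=1082/219
row 4: denom=10−3·47/146=1319/146; d'=(-46−3·1082/219)/(1319/146)=-8880/1319
back: M4=-8880/1319
back: M3=1082/219−47/146·-8880/1319=28126/3957
back: M2=-424/47−16/47·28126/3957=-45272/3957
back: M1=5−1/8·-45272/3957=25444/3957
M: M0=0, M1=25444/3957, M2=-45272/3957, M3=28126/3957, M4=-8880/1319, M5=0
seg 0: a=-3, c=M0/2=0, d=(M1−M0)/(6·3)=12722/35613, b=Δ0−h0·(2M0+M1)/6=-5120/1319
seg 1: a=-5, c=M1/2=12722/3957, d=(M2−M1)/(6·1)=-11786/3957, b=Δ1−h1·(2M1+M2)/6=7602/1319
seg 2: a=1, c=M2/2=-22636/3957, d=(M3−M2)/(6·2)=12233/7914, b=Δ2−h2·(2M2+M3)/6=12892/3957
seg 3: a=-3, c=M3/2=14063/3957, d=(M4−M3)/(6·3)=-27383/35613, b=Δ3−h3·(2M3+M4)/6=-1418/1319
seg 4: a=5, c=M4/2=-4440/1319, d=(M5−M4)/(6·2)=740/1319, b=Δ4−h4·(2M4+M5)/6=-675/1319
t_q=3/2 → seg 0, τ=3/2; S=-3+-5120/1319·τ+0·τ²+12722/35613·τ³=-40187/5276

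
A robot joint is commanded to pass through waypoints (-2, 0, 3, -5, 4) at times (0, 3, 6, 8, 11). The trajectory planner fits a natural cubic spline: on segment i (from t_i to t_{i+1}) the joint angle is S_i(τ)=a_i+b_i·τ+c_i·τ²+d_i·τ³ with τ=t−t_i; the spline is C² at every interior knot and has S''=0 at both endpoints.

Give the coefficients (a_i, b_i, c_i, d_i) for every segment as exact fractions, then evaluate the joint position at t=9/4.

Δ: Δ0=2/3, Δ1=1, Δ2=-4, Δ3=3
row 1: diag=12, rhs=2; c'=1/4, d'=1/6
row 2: denom=10−3·1/4=37/4; d'=(-30−3·1/6)/(37/4)=-122/37
row 3: denom=10−2·8/37=354/37; d'=(42−2·-122/37)/(354/37)=899/177
back: M3=899/177
back: M2=-122/37−8/37·899/177=-778/177
back: M1=1/6−1/4·-778/177=224/177
M: M0=0, M1=224/177, M2=-778/177, M3=899/177, M4=0
seg 0: a=-2, c=M0/2=0, d=(M1−M0)/(6·3)=112/1593, b=Δ0−h0·(2M0+M1)/6=2/59
seg 1: a=0, c=M1/2=112/177, d=(M2−M1)/(6·3)=-167/531, b=Δ1−h1·(2M1+M2)/6=114/59
seg 2: a=3, c=M2/2=-389/177, d=(M3−M2)/(6·2)=559/708, b=Δ2−h2·(2M2+M3)/6=-163/59
seg 3: a=-5, c=M3/2=899/354, d=(M4−M3)/(6·3)=-899/3186, b=Δ3−h3·(2M3+M4)/6=-368/177
t_q=9/4 → seg 0, τ=9/4; S=-2+2/59·τ+0·τ²+112/1593·τ³=-265/236

  seg 0: a=-2 b=2/59 c=0 d=112/1593
  seg 1: a=0 b=114/59 c=112/177 d=-167/531
  seg 2: a=3 b=-163/59 c=-389/177 d=559/708
  seg 3: a=-5 b=-368/177 c=899/354 d=-899/3186
S(9/4) = -265/236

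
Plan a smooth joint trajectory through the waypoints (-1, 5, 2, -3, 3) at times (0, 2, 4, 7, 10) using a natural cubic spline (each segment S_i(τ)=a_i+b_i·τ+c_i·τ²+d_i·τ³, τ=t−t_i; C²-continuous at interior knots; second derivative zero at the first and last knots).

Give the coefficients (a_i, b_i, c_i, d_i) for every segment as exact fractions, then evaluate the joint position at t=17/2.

Δ: Δ0=3, Δ1=-3/2, Δ2=-5/3, Δ3=2
row 1: diag=8, rhs=-27; c'=1/4, d'=-27/8
row 2: denom=10−2·1/4=19/2; d'=(-1−2·-27/8)/(19/2)=23/38
row 3: denom=12−3·6/19=210/19; d'=(22−3·23/38)/(210/19)=767/420
back: M3=767/420
back: M2=23/38−6/19·767/420=1/35
back: M1=-27/8−1/4·1/35=-947/280
M: M0=0, M1=-947/280, M2=1/35, M3=767/420, M4=0
seg 0: a=-1, c=M0/2=0, d=(M1−M0)/(6·2)=-947/3360, b=Δ0−h0·(2M0+M1)/6=3467/840
seg 1: a=5, c=M1/2=-947/560, d=(M2−M1)/(6·2)=191/672, b=Δ1−h1·(2M1+M2)/6=313/420
seg 2: a=2, c=M2/2=1/70, d=(M3−M2)/(6·3)=151/1512, b=Δ2−h2·(2M2+M3)/6=-313/120
seg 3: a=-3, c=M3/2=767/840, d=(M4−M3)/(6·3)=-767/7560, b=Δ3−h3·(2M3+M4)/6=73/420
t_q=17/2 → seg 3, τ=3/2; S=-3+73/420·τ+767/840·τ²+-767/7560·τ³=-2301/2240

  seg 0: a=-1 b=3467/840 c=0 d=-947/3360
  seg 1: a=5 b=313/420 c=-947/560 d=191/672
  seg 2: a=2 b=-313/120 c=1/70 d=151/1512
  seg 3: a=-3 b=73/420 c=767/840 d=-767/7560
S(17/2) = -2301/2240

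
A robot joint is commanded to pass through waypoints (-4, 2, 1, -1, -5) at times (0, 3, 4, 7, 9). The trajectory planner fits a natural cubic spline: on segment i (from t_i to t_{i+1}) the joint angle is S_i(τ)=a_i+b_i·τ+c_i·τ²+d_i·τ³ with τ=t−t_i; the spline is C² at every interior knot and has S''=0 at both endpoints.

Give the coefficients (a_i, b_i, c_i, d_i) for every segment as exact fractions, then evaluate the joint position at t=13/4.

  seg 0: a=-4 b=1777/558 c=0 d=-661/5022
  seg 1: a=2 b=-103/279 c=-661/558 d=103/186
  seg 2: a=1 b=-601/558 c=133/279 d=-569/5022
  seg 3: a=-1 b=-356/279 c=-101/186 d=101/1116
S(13/4) = 21931/11904

Δ: Δ0=2, Δ1=-1, Δ2=-2/3, Δ3=-2
row 1: diag=8, rhs=-18; c'=1/8, d'=-9/4
row 2: denom=8−1·1/8=63/8; d'=(2−1·-9/4)/(63/8)=34/63
row 3: denom=10−3·8/21=62/7; d'=(-8−3·34/63)/(62/7)=-101/93
back: M3=-101/93
back: M2=34/63−8/21·-101/93=266/279
back: M1=-9/4−1/8·266/279=-661/279
M: M0=0, M1=-661/279, M2=266/279, M3=-101/93, M4=0
seg 0: a=-4, c=M0/2=0, d=(M1−M0)/(6·3)=-661/5022, b=Δ0−h0·(2M0+M1)/6=1777/558
seg 1: a=2, c=M1/2=-661/558, d=(M2−M1)/(6·1)=103/186, b=Δ1−h1·(2M1+M2)/6=-103/279
seg 2: a=1, c=M2/2=133/279, d=(M3−M2)/(6·3)=-569/5022, b=Δ2−h2·(2M2+M3)/6=-601/558
seg 3: a=-1, c=M3/2=-101/186, d=(M4−M3)/(6·2)=101/1116, b=Δ3−h3·(2M3+M4)/6=-356/279
t_q=13/4 → seg 1, τ=1/4; S=2+-103/279·τ+-661/558·τ²+103/186·τ³=21931/11904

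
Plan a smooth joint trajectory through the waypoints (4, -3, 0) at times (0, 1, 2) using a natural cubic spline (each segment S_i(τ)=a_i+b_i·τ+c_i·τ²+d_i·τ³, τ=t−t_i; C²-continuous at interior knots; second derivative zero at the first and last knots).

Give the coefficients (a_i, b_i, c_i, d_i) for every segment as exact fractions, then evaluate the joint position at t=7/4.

Δ: Δ0=-7, Δ1=3
row 1: diag=4, rhs=60; c'=1/4, d'=15
back: M1=15
M: M0=0, M1=15, M2=0
seg 0: a=4, c=M0/2=0, d=(M1−M0)/(6·1)=5/2, b=Δ0−h0·(2M0+M1)/6=-19/2
seg 1: a=-3, c=M1/2=15/2, d=(M2−M1)/(6·1)=-5/2, b=Δ1−h1·(2M1+M2)/6=-2
t_q=7/4 → seg 1, τ=3/4; S=-3+-2·τ+15/2·τ²+-5/2·τ³=-171/128

  seg 0: a=4 b=-19/2 c=0 d=5/2
  seg 1: a=-3 b=-2 c=15/2 d=-5/2
S(7/4) = -171/128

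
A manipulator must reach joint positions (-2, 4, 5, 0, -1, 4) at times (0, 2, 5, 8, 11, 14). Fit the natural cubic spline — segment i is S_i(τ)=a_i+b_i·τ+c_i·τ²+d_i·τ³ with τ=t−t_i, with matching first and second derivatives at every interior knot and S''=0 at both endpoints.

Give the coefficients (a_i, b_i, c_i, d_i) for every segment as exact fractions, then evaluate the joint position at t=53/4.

  seg 0: a=-2 b=1777/515 c=0 d=-58/515
  seg 1: a=4 b=1081/515 c=-348/515 d=404/13905
  seg 2: a=5 b=-603/515 c=-128/309 d=1154/13905
  seg 3: a=0 b=-729/515 c=514/1545 d=26/2781
  seg 4: a=-1 b=429/515 c=644/1545 d=-644/13905
S(53/4) = 4049/1648

Δ: Δ0=3, Δ1=1/3, Δ2=-5/3, Δ3=-1/3, Δ4=5/3
row 1: diag=10, rhs=-16; c'=3/10, d'=-8/5
row 2: denom=12−3·3/10=111/10; d'=(-12−3·-8/5)/(111/10)=-24/37
row 3: denom=12−3·10/37=414/37; d'=(8−3·-24/37)/(414/37)=8/9
row 4: denom=12−3·37/138=515/46; d'=(12−3·8/9)/(515/46)=1288/1545
back: M4=1288/1545
back: M3=8/9−37/138·1288/1545=1028/1545
back: M2=-24/37−10/37·1028/1545=-256/309
back: M1=-8/5−3/10·-256/309=-696/515
M: M0=0, M1=-696/515, M2=-256/309, M3=1028/1545, M4=1288/1545, M5=0
seg 0: a=-2, c=M0/2=0, d=(M1−M0)/(6·2)=-58/515, b=Δ0−h0·(2M0+M1)/6=1777/515
seg 1: a=4, c=M1/2=-348/515, d=(M2−M1)/(6·3)=404/13905, b=Δ1−h1·(2M1+M2)/6=1081/515
seg 2: a=5, c=M2/2=-128/309, d=(M3−M2)/(6·3)=1154/13905, b=Δ2−h2·(2M2+M3)/6=-603/515
seg 3: a=0, c=M3/2=514/1545, d=(M4−M3)/(6·3)=26/2781, b=Δ3−h3·(2M3+M4)/6=-729/515
seg 4: a=-1, c=M4/2=644/1545, d=(M5−M4)/(6·3)=-644/13905, b=Δ4−h4·(2M4+M5)/6=429/515
t_q=53/4 → seg 4, τ=9/4; S=-1+429/515·τ+644/1545·τ²+-644/13905·τ³=4049/1648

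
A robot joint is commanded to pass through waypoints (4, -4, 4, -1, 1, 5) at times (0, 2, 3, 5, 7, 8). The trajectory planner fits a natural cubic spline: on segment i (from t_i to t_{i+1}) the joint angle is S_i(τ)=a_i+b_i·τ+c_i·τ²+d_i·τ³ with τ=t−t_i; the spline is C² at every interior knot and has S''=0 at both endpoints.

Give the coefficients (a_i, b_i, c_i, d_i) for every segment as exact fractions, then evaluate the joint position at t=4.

Δ: Δ0=-4, Δ1=8, Δ2=-5/2, Δ3=1, Δ4=4
row 1: diag=6, rhs=72; c'=1/6, d'=12
row 2: denom=6−1·1/6=35/6; d'=(-63−1·12)/(35/6)=-90/7
row 3: denom=8−2·12/35=256/35; d'=(21−2·-90/7)/(256/35)=1635/256
row 4: denom=6−2·35/128=349/64; d'=(18−2·1635/256)/(349/64)=669/698
back: M4=669/698
back: M3=1635/256−35/128·669/698=4275/698
back: M2=-90/7−12/35·4275/698=-5220/349
back: M1=12−1/6·-5220/349=5058/349
M: M0=0, M1=5058/349, M2=-5220/349, M3=4275/698, M4=669/698, M5=0
seg 0: a=4, c=M0/2=0, d=(M1−M0)/(6·2)=843/698, b=Δ0−h0·(2M0+M1)/6=-3082/349
seg 1: a=-4, c=M1/2=2529/349, d=(M2−M1)/(6·1)=-1713/349, b=Δ1−h1·(2M1+M2)/6=1976/349
seg 2: a=4, c=M2/2=-2610/349, d=(M3−M2)/(6·2)=4905/2792, b=Δ2−h2·(2M2+M3)/6=1895/349
seg 3: a=-1, c=M3/2=4275/1396, d=(M4−M3)/(6·2)=-601/1396, b=Δ3−h3·(2M3+M4)/6=-2375/698
seg 4: a=1, c=M4/2=669/1396, d=(M5−M4)/(6·1)=-223/1396, b=Δ4−h4·(2M4+M5)/6=2569/698
t_q=4 → seg 2, τ=1; S=4+1895/349·τ+-2610/349·τ²+4905/2792·τ³=10353/2792

  seg 0: a=4 b=-3082/349 c=0 d=843/698
  seg 1: a=-4 b=1976/349 c=2529/349 d=-1713/349
  seg 2: a=4 b=1895/349 c=-2610/349 d=4905/2792
  seg 3: a=-1 b=-2375/698 c=4275/1396 d=-601/1396
  seg 4: a=1 b=2569/698 c=669/1396 d=-223/1396
S(4) = 10353/2792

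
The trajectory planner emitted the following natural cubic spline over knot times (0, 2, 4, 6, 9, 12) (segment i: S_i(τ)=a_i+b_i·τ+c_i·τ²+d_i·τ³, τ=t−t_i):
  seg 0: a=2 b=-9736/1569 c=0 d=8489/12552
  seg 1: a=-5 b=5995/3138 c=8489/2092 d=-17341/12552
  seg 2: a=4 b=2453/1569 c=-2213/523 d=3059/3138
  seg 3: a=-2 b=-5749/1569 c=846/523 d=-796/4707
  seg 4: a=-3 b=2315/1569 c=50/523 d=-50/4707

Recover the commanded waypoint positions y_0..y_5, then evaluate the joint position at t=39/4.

y_0=2 y_1=-5 y_2=4 y_3=-2 y_4=-3 y_5=2
S(39/4) = -30863/16736

y_0 = S_0(0) = a_0 = 2
y_1 = S_1(0) = a_1 = -5
y_2 = S_2(0) = a_2 = 4
y_3 = S_3(0) = a_3 = -2
y_4 = S_4(0) = a_4 = -3
y_5 = S_4(3) = 2
t_q=39/4 is in segment 4 (τ=3/4); S_4(τ)=-30863/16736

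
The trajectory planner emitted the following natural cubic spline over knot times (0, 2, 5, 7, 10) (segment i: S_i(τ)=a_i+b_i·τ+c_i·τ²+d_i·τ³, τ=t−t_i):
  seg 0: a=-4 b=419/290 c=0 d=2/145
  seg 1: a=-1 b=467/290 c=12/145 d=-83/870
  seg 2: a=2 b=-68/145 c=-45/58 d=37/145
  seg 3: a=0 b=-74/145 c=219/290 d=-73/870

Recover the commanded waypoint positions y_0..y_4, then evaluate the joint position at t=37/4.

y_0 = S_0(0) = a_0 = -4
y_1 = S_1(0) = a_1 = -1
y_2 = S_2(0) = a_2 = 2
y_3 = S_3(0) = a_3 = 0
y_4 = S_3(3) = 3
t_q=37/4 is in segment 3 (τ=9/4); S_3(τ)=6381/3712

y_0=-4 y_1=-1 y_2=2 y_3=0 y_4=3
S(37/4) = 6381/3712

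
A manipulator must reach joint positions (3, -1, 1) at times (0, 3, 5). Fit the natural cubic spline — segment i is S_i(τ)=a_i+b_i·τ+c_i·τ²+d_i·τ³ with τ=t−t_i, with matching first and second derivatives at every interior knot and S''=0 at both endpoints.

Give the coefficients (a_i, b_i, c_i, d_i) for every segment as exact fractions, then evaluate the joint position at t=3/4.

Δ: Δ0=-4/3, Δ1=1
row 1: diag=10, rhs=14; c'=1/5, d'=7/5
back: M1=7/5
M: M0=0, M1=7/5, M2=0
seg 0: a=3, c=M0/2=0, d=(M1−M0)/(6·3)=7/90, b=Δ0−h0·(2M0+M1)/6=-61/30
seg 1: a=-1, c=M1/2=7/10, d=(M2−M1)/(6·2)=-7/60, b=Δ1−h1·(2M1+M2)/6=1/15
t_q=3/4 → seg 0, τ=3/4; S=3+-61/30·τ+0·τ²+7/90·τ³=193/128

  seg 0: a=3 b=-61/30 c=0 d=7/90
  seg 1: a=-1 b=1/15 c=7/10 d=-7/60
S(3/4) = 193/128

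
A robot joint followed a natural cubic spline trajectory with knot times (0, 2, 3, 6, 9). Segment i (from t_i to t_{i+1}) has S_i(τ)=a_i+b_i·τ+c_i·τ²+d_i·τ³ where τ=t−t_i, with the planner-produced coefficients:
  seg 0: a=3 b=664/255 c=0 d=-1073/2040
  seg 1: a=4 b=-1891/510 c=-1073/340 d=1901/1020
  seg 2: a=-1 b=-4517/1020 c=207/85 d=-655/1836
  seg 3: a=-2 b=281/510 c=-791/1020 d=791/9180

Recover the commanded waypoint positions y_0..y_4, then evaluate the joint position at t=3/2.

y_0 = S_0(0) = a_0 = 3
y_1 = S_1(0) = a_1 = 4
y_2 = S_2(0) = a_2 = -1
y_3 = S_3(0) = a_3 = -2
y_4 = S_3(3) = -5
t_q=3/2 is in segment 0 (τ=3/2); S_0(τ)=27911/5440

y_0=3 y_1=4 y_2=-1 y_3=-2 y_4=-5
S(3/2) = 27911/5440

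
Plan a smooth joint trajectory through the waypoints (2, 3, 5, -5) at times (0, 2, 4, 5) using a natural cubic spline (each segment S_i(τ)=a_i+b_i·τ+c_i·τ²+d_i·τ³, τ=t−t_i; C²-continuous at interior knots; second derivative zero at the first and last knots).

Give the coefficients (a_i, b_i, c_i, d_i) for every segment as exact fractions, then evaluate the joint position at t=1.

  seg 0: a=2 b=-7/11 c=0 d=25/88
  seg 1: a=3 b=61/22 c=75/44 d=-57/44
  seg 2: a=5 b=-131/22 c=-267/44 d=89/44
S(1) = 145/88

Δ: Δ0=1/2, Δ1=1, Δ2=-10
row 1: diag=8, rhs=3; c'=1/4, d'=3/8
row 2: denom=6−2·1/4=11/2; d'=(-66−2·3/8)/(11/2)=-267/22
back: M2=-267/22
back: M1=3/8−1/4·-267/22=75/22
M: M0=0, M1=75/22, M2=-267/22, M3=0
seg 0: a=2, c=M0/2=0, d=(M1−M0)/(6·2)=25/88, b=Δ0−h0·(2M0+M1)/6=-7/11
seg 1: a=3, c=M1/2=75/44, d=(M2−M1)/(6·2)=-57/44, b=Δ1−h1·(2M1+M2)/6=61/22
seg 2: a=5, c=M2/2=-267/44, d=(M3−M2)/(6·1)=89/44, b=Δ2−h2·(2M2+M3)/6=-131/22
t_q=1 → seg 0, τ=1; S=2+-7/11·τ+0·τ²+25/88·τ³=145/88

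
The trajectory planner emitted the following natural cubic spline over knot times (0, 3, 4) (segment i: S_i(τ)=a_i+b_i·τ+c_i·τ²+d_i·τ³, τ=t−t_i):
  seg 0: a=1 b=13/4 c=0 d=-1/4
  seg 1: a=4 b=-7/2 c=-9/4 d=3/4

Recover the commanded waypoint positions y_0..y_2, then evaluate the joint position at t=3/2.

y_0=1 y_1=4 y_2=-1
S(3/2) = 161/32

y_0 = S_0(0) = a_0 = 1
y_1 = S_1(0) = a_1 = 4
y_2 = S_1(1) = -1
t_q=3/2 is in segment 0 (τ=3/2); S_0(τ)=161/32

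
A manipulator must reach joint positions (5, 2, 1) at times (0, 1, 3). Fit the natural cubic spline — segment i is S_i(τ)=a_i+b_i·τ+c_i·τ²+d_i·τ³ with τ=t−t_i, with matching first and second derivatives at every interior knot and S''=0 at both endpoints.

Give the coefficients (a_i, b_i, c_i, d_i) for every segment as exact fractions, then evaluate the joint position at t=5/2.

  seg 0: a=5 b=-41/12 c=0 d=5/12
  seg 1: a=2 b=-13/6 c=5/4 d=-5/24
S(5/2) = 55/64

Δ: Δ0=-3, Δ1=-1/2
row 1: diag=6, rhs=15; c'=1/3, d'=5/2
back: M1=5/2
M: M0=0, M1=5/2, M2=0
seg 0: a=5, c=M0/2=0, d=(M1−M0)/(6·1)=5/12, b=Δ0−h0·(2M0+M1)/6=-41/12
seg 1: a=2, c=M1/2=5/4, d=(M2−M1)/(6·2)=-5/24, b=Δ1−h1·(2M1+M2)/6=-13/6
t_q=5/2 → seg 1, τ=3/2; S=2+-13/6·τ+5/4·τ²+-5/24·τ³=55/64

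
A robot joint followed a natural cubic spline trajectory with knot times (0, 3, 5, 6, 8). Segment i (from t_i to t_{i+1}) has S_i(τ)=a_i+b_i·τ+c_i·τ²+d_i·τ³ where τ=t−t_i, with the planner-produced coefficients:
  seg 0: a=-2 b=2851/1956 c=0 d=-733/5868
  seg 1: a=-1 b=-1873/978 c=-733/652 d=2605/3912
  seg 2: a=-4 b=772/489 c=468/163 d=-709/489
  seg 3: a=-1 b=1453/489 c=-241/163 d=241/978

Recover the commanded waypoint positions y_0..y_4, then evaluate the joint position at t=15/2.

y_0 = S_0(0) = a_0 = -2
y_1 = S_1(0) = a_1 = -1
y_2 = S_2(0) = a_2 = -4
y_3 = S_3(0) = a_3 = -1
y_4 = S_3(2) = 1
t_q=15/2 is in segment 3 (τ=3/2); S_3(τ)=2509/2608

y_0=-2 y_1=-1 y_2=-4 y_3=-1 y_4=1
S(15/2) = 2509/2608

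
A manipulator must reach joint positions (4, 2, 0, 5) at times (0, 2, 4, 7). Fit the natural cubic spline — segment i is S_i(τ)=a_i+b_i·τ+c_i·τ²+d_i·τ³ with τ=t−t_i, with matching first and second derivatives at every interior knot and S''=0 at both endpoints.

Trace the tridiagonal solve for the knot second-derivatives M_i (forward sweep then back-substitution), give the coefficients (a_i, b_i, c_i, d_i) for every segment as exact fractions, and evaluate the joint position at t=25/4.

  seg 0: a=4 b=-49/57 c=0 d=-2/57
  seg 1: a=2 b=-73/57 c=-4/19 d=10/57
  seg 2: a=0 b=-1/57 c=16/19 d=-16/171
S(25/4) = 60/19

Δ: Δ0=-1, Δ1=-1, Δ2=5/3
row 1: diag=8, rhs=0; c'=1/4, d'=0
row 2: denom=10−2·1/4=19/2; d'=(16−2·0)/(19/2)=32/19
back: M2=32/19
back: M1=0−1/4·32/19=-8/19
M: M0=0, M1=-8/19, M2=32/19, M3=0
seg 0: a=4, c=M0/2=0, d=(M1−M0)/(6·2)=-2/57, b=Δ0−h0·(2M0+M1)/6=-49/57
seg 1: a=2, c=M1/2=-4/19, d=(M2−M1)/(6·2)=10/57, b=Δ1−h1·(2M1+M2)/6=-73/57
seg 2: a=0, c=M2/2=16/19, d=(M3−M2)/(6·3)=-16/171, b=Δ2−h2·(2M2+M3)/6=-1/57
t_q=25/4 → seg 2, τ=9/4; S=0+-1/57·τ+16/19·τ²+-16/171·τ³=60/19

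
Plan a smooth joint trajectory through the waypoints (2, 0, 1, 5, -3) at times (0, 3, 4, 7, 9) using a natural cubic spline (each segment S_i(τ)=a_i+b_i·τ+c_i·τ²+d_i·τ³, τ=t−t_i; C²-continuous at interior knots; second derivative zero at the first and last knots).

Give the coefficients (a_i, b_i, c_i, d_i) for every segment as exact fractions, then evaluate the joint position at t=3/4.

Δ: Δ0=-2/3, Δ1=1, Δ2=4/3, Δ3=-4
row 1: diag=8, rhs=10; c'=1/8, d'=5/4
row 2: denom=8−1·1/8=63/8; d'=(2−1·5/4)/(63/8)=2/21
row 3: denom=10−3·8/21=62/7; d'=(-32−3·2/21)/(62/7)=-113/31
back: M3=-113/31
back: M2=2/21−8/21·-113/31=46/31
back: M1=5/4−1/8·46/31=33/31
M: M0=0, M1=33/31, M2=46/31, M3=-113/31, M4=0
seg 0: a=2, c=M0/2=0, d=(M1−M0)/(6·3)=11/186, b=Δ0−h0·(2M0+M1)/6=-223/186
seg 1: a=0, c=M1/2=33/62, d=(M2−M1)/(6·1)=13/186, b=Δ1−h1·(2M1+M2)/6=37/93
seg 2: a=1, c=M2/2=23/31, d=(M3−M2)/(6·3)=-53/186, b=Δ2−h2·(2M2+M3)/6=311/186
seg 3: a=5, c=M3/2=-113/62, d=(M4−M3)/(6·2)=113/372, b=Δ3−h3·(2M3+M4)/6=-146/93
t_q=3/4 → seg 0, τ=3/4; S=2+-223/186·τ+0·τ²+11/186·τ³=4467/3968

  seg 0: a=2 b=-223/186 c=0 d=11/186
  seg 1: a=0 b=37/93 c=33/62 d=13/186
  seg 2: a=1 b=311/186 c=23/31 d=-53/186
  seg 3: a=5 b=-146/93 c=-113/62 d=113/372
S(3/4) = 4467/3968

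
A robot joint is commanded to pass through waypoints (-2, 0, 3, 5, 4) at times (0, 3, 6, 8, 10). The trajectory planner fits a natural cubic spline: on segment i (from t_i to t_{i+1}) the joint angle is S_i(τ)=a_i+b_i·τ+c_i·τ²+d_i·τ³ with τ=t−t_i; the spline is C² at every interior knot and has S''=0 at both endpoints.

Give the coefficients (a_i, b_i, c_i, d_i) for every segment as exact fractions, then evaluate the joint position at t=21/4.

Δ: Δ0=2/3, Δ1=1, Δ2=1, Δ3=-1/2
row 1: diag=12, rhs=2; c'=1/4, d'=1/6
row 2: denom=10−3·1/4=37/4; d'=(0−3·1/6)/(37/4)=-2/37
row 3: denom=8−2·8/37=280/37; d'=(-9−2·-2/37)/(280/37)=-47/40
back: M3=-47/40
back: M2=-2/37−8/37·-47/40=1/5
back: M1=1/6−1/4·1/5=7/60
M: M0=0, M1=7/60, M2=1/5, M3=-47/40, M4=0
seg 0: a=-2, c=M0/2=0, d=(M1−M0)/(6·3)=7/1080, b=Δ0−h0·(2M0+M1)/6=73/120
seg 1: a=0, c=M1/2=7/120, d=(M2−M1)/(6·3)=1/216, b=Δ1−h1·(2M1+M2)/6=47/60
seg 2: a=3, c=M2/2=1/10, d=(M3−M2)/(6·2)=-11/96, b=Δ2−h2·(2M2+M3)/6=151/120
seg 3: a=5, c=M3/2=-47/80, d=(M4−M3)/(6·2)=47/480, b=Δ3−h3·(2M3+M4)/6=17/60
t_q=21/4 → seg 1, τ=9/4; S=0+47/60·τ+7/120·τ²+1/216·τ³=5403/2560

  seg 0: a=-2 b=73/120 c=0 d=7/1080
  seg 1: a=0 b=47/60 c=7/120 d=1/216
  seg 2: a=3 b=151/120 c=1/10 d=-11/96
  seg 3: a=5 b=17/60 c=-47/80 d=47/480
S(21/4) = 5403/2560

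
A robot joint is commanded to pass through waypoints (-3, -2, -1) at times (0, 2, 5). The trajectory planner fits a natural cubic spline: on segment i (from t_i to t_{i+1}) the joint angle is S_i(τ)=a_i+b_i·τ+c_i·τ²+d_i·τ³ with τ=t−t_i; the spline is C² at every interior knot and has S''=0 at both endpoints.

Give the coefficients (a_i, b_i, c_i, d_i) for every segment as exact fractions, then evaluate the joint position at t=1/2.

  seg 0: a=-3 b=8/15 c=0 d=-1/120
  seg 1: a=-2 b=13/30 c=-1/20 d=1/180
S(1/2) = -175/64

Δ: Δ0=1/2, Δ1=1/3
row 1: diag=10, rhs=-1; c'=3/10, d'=-1/10
back: M1=-1/10
M: M0=0, M1=-1/10, M2=0
seg 0: a=-3, c=M0/2=0, d=(M1−M0)/(6·2)=-1/120, b=Δ0−h0·(2M0+M1)/6=8/15
seg 1: a=-2, c=M1/2=-1/20, d=(M2−M1)/(6·3)=1/180, b=Δ1−h1·(2M1+M2)/6=13/30
t_q=1/2 → seg 0, τ=1/2; S=-3+8/15·τ+0·τ²+-1/120·τ³=-175/64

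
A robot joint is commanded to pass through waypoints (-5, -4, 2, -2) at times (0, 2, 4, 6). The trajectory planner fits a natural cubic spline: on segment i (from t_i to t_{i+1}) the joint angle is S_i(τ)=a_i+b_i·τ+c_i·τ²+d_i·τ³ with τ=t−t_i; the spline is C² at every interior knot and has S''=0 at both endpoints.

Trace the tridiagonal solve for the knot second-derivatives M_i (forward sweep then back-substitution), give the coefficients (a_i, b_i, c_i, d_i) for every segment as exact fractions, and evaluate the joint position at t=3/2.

Δ: Δ0=1/2, Δ1=3, Δ2=-2
row 1: diag=8, rhs=15; c'=1/4, d'=15/8
row 2: denom=8−2·1/4=15/2; d'=(-30−2·15/8)/(15/2)=-9/2
back: M2=-9/2
back: M1=15/8−1/4·-9/2=3
M: M0=0, M1=3, M2=-9/2, M3=0
seg 0: a=-5, c=M0/2=0, d=(M1−M0)/(6·2)=1/4, b=Δ0−h0·(2M0+M1)/6=-1/2
seg 1: a=-4, c=M1/2=3/2, d=(M2−M1)/(6·2)=-5/8, b=Δ1−h1·(2M1+M2)/6=5/2
seg 2: a=2, c=M2/2=-9/4, d=(M3−M2)/(6·2)=3/8, b=Δ2−h2·(2M2+M3)/6=1
t_q=3/2 → seg 0, τ=3/2; S=-5+-1/2·τ+0·τ²+1/4·τ³=-157/32

  seg 0: a=-5 b=-1/2 c=0 d=1/4
  seg 1: a=-4 b=5/2 c=3/2 d=-5/8
  seg 2: a=2 b=1 c=-9/4 d=3/8
S(3/2) = -157/32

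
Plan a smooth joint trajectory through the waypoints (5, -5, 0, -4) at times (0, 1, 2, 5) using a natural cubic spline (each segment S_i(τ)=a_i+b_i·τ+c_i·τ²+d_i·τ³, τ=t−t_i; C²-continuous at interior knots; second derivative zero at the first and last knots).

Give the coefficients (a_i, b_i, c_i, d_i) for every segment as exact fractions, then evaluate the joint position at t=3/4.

  seg 0: a=5 b=-1309/93 c=0 d=379/93
  seg 1: a=-5 b=-172/93 c=379/31 d=-500/93
  seg 2: a=0 b=602/93 c=-121/31 d=121/279
S(3/4) = -7613/1984

Δ: Δ0=-10, Δ1=5, Δ2=-4/3
row 1: diag=4, rhs=90; c'=1/4, d'=45/2
row 2: denom=8−1·1/4=31/4; d'=(-38−1·45/2)/(31/4)=-242/31
back: M2=-242/31
back: M1=45/2−1/4·-242/31=758/31
M: M0=0, M1=758/31, M2=-242/31, M3=0
seg 0: a=5, c=M0/2=0, d=(M1−M0)/(6·1)=379/93, b=Δ0−h0·(2M0+M1)/6=-1309/93
seg 1: a=-5, c=M1/2=379/31, d=(M2−M1)/(6·1)=-500/93, b=Δ1−h1·(2M1+M2)/6=-172/93
seg 2: a=0, c=M2/2=-121/31, d=(M3−M2)/(6·3)=121/279, b=Δ2−h2·(2M2+M3)/6=602/93
t_q=3/4 → seg 0, τ=3/4; S=5+-1309/93·τ+0·τ²+379/93·τ³=-7613/1984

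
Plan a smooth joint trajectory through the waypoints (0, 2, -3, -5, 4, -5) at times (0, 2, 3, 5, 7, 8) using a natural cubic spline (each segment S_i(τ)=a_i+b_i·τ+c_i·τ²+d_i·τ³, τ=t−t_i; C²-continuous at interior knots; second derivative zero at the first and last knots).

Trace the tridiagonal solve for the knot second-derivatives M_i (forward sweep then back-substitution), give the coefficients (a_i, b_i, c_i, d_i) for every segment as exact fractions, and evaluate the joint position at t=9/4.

Δ: Δ0=1, Δ1=-5, Δ2=-1, Δ3=9/2, Δ4=-9
row 1: diag=6, rhs=-36; c'=1/6, d'=-6
row 2: denom=6−1·1/6=35/6; d'=(24−1·-6)/(35/6)=36/7
row 3: denom=8−2·12/35=256/35; d'=(33−2·36/7)/(256/35)=795/256
row 4: denom=6−2·35/128=349/64; d'=(-81−2·795/256)/(349/64)=-11163/698
back: M4=-11163/698
back: M3=795/256−35/128·-11163/698=2610/349
back: M2=36/7−12/35·2610/349=900/349
back: M1=-6−1/6·900/349=-2244/349
M: M0=0, M1=-2244/349, M2=900/349, M3=2610/349, M4=-11163/698, M5=0
seg 0: a=0, c=M0/2=0, d=(M1−M0)/(6·2)=-187/349, b=Δ0−h0·(2M0+M1)/6=1097/349
seg 1: a=2, c=M1/2=-1122/349, d=(M2−M1)/(6·1)=524/349, b=Δ1−h1·(2M1+M2)/6=-1147/349
seg 2: a=-3, c=M2/2=450/349, d=(M3−M2)/(6·2)=285/698, b=Δ2−h2·(2M2+M3)/6=-1819/349
seg 3: a=-5, c=M3/2=1305/349, d=(M4−M3)/(6·2)=-5461/2792, b=Δ3−h3·(2M3+M4)/6=1691/349
seg 4: a=4, c=M4/2=-11163/1396, d=(M5−M4)/(6·1)=3721/1396, b=Δ4−h4·(2M4+M5)/6=-2561/698
t_q=9/4 → seg 1, τ=1/4; S=2+-1147/349·τ+-1122/349·τ²+524/349·τ³=5589/5584

  seg 0: a=0 b=1097/349 c=0 d=-187/349
  seg 1: a=2 b=-1147/349 c=-1122/349 d=524/349
  seg 2: a=-3 b=-1819/349 c=450/349 d=285/698
  seg 3: a=-5 b=1691/349 c=1305/349 d=-5461/2792
  seg 4: a=4 b=-2561/698 c=-11163/1396 d=3721/1396
S(9/4) = 5589/5584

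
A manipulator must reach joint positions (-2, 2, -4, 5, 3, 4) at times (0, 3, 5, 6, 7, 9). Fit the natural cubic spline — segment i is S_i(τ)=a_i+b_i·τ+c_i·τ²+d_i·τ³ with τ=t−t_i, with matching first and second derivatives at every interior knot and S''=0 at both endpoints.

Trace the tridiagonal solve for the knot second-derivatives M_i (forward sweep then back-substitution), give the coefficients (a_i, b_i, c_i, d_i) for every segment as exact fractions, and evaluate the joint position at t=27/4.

Δ: Δ0=4/3, Δ1=-3, Δ2=9, Δ3=-2, Δ4=1/2
row 1: diag=10, rhs=-26; c'=1/5, d'=-13/5
row 2: denom=6−2·1/5=28/5; d'=(72−2·-13/5)/(28/5)=193/14
row 3: denom=4−1·5/28=107/28; d'=(-66−1·193/14)/(107/28)=-2234/107
row 4: denom=6−1·28/107=614/107; d'=(15−1·-2234/107)/(614/107)=3839/614
back: M4=3839/614
back: M3=-2234/107−28/107·3839/614=-6912/307
back: M2=193/14−5/28·-6912/307=10933/614
back: M1=-13/5−1/5·10933/614=-3783/614
M: M0=0, M1=-3783/614, M2=10933/614, M3=-6912/307, M4=3839/614, M5=0
seg 0: a=-2, c=M0/2=0, d=(M1−M0)/(6·3)=-1261/3684, b=Δ0−h0·(2M0+M1)/6=16261/3684
seg 1: a=2, c=M1/2=-3783/1228, d=(M2−M1)/(6·2)=3679/1842, b=Δ1−h1·(2M1+M2)/6=-8893/1842
seg 2: a=-4, c=M2/2=10933/1228, d=(M3−M2)/(6·1)=-24757/3684, b=Δ2−h2·(2M2+M3)/6=12557/1842
seg 3: a=5, c=M3/2=-3456/307, d=(M4−M3)/(6·1)=17663/3684, b=Δ3−h3·(2M3+M4)/6=16441/3684
seg 4: a=3, c=M4/2=3839/1228, d=(M5−M4)/(6·2)=-3839/7368, b=Δ4−h4·(2M4+M5)/6=-6757/1842
t_q=27/4 → seg 3, τ=3/4; S=5+16441/3684·τ+-3456/307·τ²+17663/3684·τ³=317319/78592

  seg 0: a=-2 b=16261/3684 c=0 d=-1261/3684
  seg 1: a=2 b=-8893/1842 c=-3783/1228 d=3679/1842
  seg 2: a=-4 b=12557/1842 c=10933/1228 d=-24757/3684
  seg 3: a=5 b=16441/3684 c=-3456/307 d=17663/3684
  seg 4: a=3 b=-6757/1842 c=3839/1228 d=-3839/7368
S(27/4) = 317319/78592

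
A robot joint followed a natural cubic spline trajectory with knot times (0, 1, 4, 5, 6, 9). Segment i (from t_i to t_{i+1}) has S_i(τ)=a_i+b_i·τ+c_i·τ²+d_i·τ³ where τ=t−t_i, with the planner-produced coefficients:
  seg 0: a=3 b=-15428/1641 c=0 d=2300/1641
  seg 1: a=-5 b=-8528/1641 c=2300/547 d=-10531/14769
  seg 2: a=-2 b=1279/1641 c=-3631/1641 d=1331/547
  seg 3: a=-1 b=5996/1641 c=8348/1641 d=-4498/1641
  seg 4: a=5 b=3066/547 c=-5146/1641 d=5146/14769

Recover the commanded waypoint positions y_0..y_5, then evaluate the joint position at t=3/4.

y_0 = S_0(0) = a_0 = 3
y_1 = S_1(0) = a_1 = -5
y_2 = S_2(0) = a_2 = -2
y_3 = S_3(0) = a_3 = -1
y_4 = S_4(0) = a_4 = 5
y_5 = S_4(3) = 3
t_q=3/4 is in segment 0 (τ=3/4); S_0(τ)=-30281/8752

y_0=3 y_1=-5 y_2=-2 y_3=-1 y_4=5 y_5=3
S(3/4) = -30281/8752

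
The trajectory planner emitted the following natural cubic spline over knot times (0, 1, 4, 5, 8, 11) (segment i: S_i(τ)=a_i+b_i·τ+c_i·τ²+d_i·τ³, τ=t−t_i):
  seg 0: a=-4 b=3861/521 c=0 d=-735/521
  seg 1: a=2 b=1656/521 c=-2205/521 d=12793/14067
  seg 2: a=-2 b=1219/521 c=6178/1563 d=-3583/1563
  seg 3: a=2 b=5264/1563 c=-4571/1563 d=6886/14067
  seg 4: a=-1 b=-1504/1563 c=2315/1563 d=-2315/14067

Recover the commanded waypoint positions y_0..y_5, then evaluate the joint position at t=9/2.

y_0=-4 y_1=2 y_2=-2 y_3=2 y_4=-1 y_5=5
S(9/2) = -1607/12504

y_0 = S_0(0) = a_0 = -4
y_1 = S_1(0) = a_1 = 2
y_2 = S_2(0) = a_2 = -2
y_3 = S_3(0) = a_3 = 2
y_4 = S_4(0) = a_4 = -1
y_5 = S_4(3) = 5
t_q=9/2 is in segment 2 (τ=1/2); S_2(τ)=-1607/12504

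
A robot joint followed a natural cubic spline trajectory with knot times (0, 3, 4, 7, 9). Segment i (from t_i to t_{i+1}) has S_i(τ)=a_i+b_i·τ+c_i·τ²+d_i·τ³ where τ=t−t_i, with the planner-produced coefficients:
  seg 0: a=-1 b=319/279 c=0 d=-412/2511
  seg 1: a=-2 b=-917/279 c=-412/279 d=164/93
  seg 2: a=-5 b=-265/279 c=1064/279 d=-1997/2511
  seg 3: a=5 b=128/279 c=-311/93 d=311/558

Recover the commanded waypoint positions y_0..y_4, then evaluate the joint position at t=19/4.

y_0=-1 y_1=-2 y_2=-5 y_3=5 y_4=-3
S(19/4) = -7743/1984

y_0 = S_0(0) = a_0 = -1
y_1 = S_1(0) = a_1 = -2
y_2 = S_2(0) = a_2 = -5
y_3 = S_3(0) = a_3 = 5
y_4 = S_3(2) = -3
t_q=19/4 is in segment 2 (τ=3/4); S_2(τ)=-7743/1984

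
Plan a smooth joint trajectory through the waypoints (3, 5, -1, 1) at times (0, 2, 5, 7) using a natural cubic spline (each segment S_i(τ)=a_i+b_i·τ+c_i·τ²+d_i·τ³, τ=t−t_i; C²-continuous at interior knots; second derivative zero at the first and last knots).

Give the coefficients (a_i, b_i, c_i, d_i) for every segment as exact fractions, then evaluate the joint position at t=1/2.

  seg 0: a=3 b=13/7 c=0 d=-3/14
  seg 1: a=5 b=-5/7 c=-9/7 d=2/7
  seg 2: a=-1 b=-5/7 c=9/7 d=-3/14
S(1/2) = 437/112

Δ: Δ0=1, Δ1=-2, Δ2=1
row 1: diag=10, rhs=-18; c'=3/10, d'=-9/5
row 2: denom=10−3·3/10=91/10; d'=(18−3·-9/5)/(91/10)=18/7
back: M2=18/7
back: M1=-9/5−3/10·18/7=-18/7
M: M0=0, M1=-18/7, M2=18/7, M3=0
seg 0: a=3, c=M0/2=0, d=(M1−M0)/(6·2)=-3/14, b=Δ0−h0·(2M0+M1)/6=13/7
seg 1: a=5, c=M1/2=-9/7, d=(M2−M1)/(6·3)=2/7, b=Δ1−h1·(2M1+M2)/6=-5/7
seg 2: a=-1, c=M2/2=9/7, d=(M3−M2)/(6·2)=-3/14, b=Δ2−h2·(2M2+M3)/6=-5/7
t_q=1/2 → seg 0, τ=1/2; S=3+13/7·τ+0·τ²+-3/14·τ³=437/112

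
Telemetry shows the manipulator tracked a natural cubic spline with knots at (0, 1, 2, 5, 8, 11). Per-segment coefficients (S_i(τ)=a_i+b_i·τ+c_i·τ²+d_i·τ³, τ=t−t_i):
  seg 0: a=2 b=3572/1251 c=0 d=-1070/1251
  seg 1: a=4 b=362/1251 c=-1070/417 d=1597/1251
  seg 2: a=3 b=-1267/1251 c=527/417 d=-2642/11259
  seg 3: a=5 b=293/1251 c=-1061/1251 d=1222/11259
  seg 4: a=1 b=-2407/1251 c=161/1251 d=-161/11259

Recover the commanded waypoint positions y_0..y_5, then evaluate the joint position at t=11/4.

y_0=2 y_1=4 y_2=3 y_3=5 y_4=1 y_5=-4
S(11/4) = 12687/4448

y_0 = S_0(0) = a_0 = 2
y_1 = S_1(0) = a_1 = 4
y_2 = S_2(0) = a_2 = 3
y_3 = S_3(0) = a_3 = 5
y_4 = S_4(0) = a_4 = 1
y_5 = S_4(3) = -4
t_q=11/4 is in segment 2 (τ=3/4); S_2(τ)=12687/4448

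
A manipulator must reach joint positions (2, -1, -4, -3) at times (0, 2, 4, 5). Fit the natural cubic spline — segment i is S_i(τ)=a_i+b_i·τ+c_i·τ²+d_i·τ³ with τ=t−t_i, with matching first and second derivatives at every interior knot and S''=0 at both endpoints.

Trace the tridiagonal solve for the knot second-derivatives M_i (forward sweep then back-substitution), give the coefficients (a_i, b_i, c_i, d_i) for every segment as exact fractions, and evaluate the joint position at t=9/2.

  seg 0: a=2 b=-14/11 c=0 d=-5/88
  seg 1: a=-1 b=-43/22 c=-15/44 d=25/88
  seg 2: a=-4 b=1/11 c=15/11 d=-5/11
S(9/2) = -323/88

Δ: Δ0=-3/2, Δ1=-3/2, Δ2=1
row 1: diag=8, rhs=0; c'=1/4, d'=0
row 2: denom=6−2·1/4=11/2; d'=(15−2·0)/(11/2)=30/11
back: M2=30/11
back: M1=0−1/4·30/11=-15/22
M: M0=0, M1=-15/22, M2=30/11, M3=0
seg 0: a=2, c=M0/2=0, d=(M1−M0)/(6·2)=-5/88, b=Δ0−h0·(2M0+M1)/6=-14/11
seg 1: a=-1, c=M1/2=-15/44, d=(M2−M1)/(6·2)=25/88, b=Δ1−h1·(2M1+M2)/6=-43/22
seg 2: a=-4, c=M2/2=15/11, d=(M3−M2)/(6·1)=-5/11, b=Δ2−h2·(2M2+M3)/6=1/11
t_q=9/2 → seg 2, τ=1/2; S=-4+1/11·τ+15/11·τ²+-5/11·τ³=-323/88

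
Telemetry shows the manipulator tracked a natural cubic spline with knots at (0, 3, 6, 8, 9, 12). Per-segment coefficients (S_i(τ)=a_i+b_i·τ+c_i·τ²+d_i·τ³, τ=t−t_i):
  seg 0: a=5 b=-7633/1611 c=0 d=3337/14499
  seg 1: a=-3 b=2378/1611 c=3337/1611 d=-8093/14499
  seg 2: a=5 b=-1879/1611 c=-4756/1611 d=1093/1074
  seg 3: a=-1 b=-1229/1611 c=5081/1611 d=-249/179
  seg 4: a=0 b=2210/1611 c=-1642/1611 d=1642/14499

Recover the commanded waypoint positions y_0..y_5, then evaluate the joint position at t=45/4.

y_0=5 y_1=-3 y_2=5 y_3=-1 y_4=0 y_5=-2
S(45/4) = -4487/5728

y_0 = S_0(0) = a_0 = 5
y_1 = S_1(0) = a_1 = -3
y_2 = S_2(0) = a_2 = 5
y_3 = S_3(0) = a_3 = -1
y_4 = S_4(0) = a_4 = 0
y_5 = S_4(3) = -2
t_q=45/4 is in segment 4 (τ=9/4); S_4(τ)=-4487/5728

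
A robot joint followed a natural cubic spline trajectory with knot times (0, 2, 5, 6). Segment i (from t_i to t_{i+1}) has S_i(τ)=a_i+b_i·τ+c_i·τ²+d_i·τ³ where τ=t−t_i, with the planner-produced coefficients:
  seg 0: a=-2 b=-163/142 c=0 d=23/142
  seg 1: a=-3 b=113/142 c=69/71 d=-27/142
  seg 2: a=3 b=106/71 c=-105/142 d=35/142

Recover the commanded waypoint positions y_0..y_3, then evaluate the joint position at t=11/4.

y_0=-2 y_1=-3 y_2=3 y_3=4
S(11/4) = -17601/9088

y_0 = S_0(0) = a_0 = -2
y_1 = S_1(0) = a_1 = -3
y_2 = S_2(0) = a_2 = 3
y_3 = S_2(1) = 4
t_q=11/4 is in segment 1 (τ=3/4); S_1(τ)=-17601/9088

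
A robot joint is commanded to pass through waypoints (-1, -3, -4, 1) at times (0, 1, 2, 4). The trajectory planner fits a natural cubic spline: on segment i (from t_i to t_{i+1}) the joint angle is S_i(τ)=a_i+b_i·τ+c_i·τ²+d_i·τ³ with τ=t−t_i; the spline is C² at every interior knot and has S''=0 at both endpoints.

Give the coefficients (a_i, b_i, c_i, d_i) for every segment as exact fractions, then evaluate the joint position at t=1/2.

Δ: Δ0=-2, Δ1=-1, Δ2=5/2
row 1: diag=4, rhs=6; c'=1/4, d'=3/2
row 2: denom=6−1·1/4=23/4; d'=(21−1·3/2)/(23/4)=78/23
back: M2=78/23
back: M1=3/2−1/4·78/23=15/23
M: M0=0, M1=15/23, M2=78/23, M3=0
seg 0: a=-1, c=M0/2=0, d=(M1−M0)/(6·1)=5/46, b=Δ0−h0·(2M0+M1)/6=-97/46
seg 1: a=-3, c=M1/2=15/46, d=(M2−M1)/(6·1)=21/46, b=Δ1−h1·(2M1+M2)/6=-41/23
seg 2: a=-4, c=M2/2=39/23, d=(M3−M2)/(6·2)=-13/46, b=Δ2−h2·(2M2+M3)/6=11/46
t_q=1/2 → seg 0, τ=1/2; S=-1+-97/46·τ+0·τ²+5/46·τ³=-751/368

  seg 0: a=-1 b=-97/46 c=0 d=5/46
  seg 1: a=-3 b=-41/23 c=15/46 d=21/46
  seg 2: a=-4 b=11/46 c=39/23 d=-13/46
S(1/2) = -751/368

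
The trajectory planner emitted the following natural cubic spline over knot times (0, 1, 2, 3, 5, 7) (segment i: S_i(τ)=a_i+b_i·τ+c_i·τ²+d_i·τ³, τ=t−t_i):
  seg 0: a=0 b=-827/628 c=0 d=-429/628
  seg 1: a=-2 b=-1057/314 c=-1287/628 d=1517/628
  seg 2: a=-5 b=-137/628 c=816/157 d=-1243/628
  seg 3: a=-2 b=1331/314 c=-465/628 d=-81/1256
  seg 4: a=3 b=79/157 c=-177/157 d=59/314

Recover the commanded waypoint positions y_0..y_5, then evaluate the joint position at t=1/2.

y_0=0 y_1=-2 y_2=-5 y_3=-2 y_4=3 y_5=1
S(1/2) = -3737/5024

y_0 = S_0(0) = a_0 = 0
y_1 = S_1(0) = a_1 = -2
y_2 = S_2(0) = a_2 = -5
y_3 = S_3(0) = a_3 = -2
y_4 = S_4(0) = a_4 = 3
y_5 = S_4(2) = 1
t_q=1/2 is in segment 0 (τ=1/2); S_0(τ)=-3737/5024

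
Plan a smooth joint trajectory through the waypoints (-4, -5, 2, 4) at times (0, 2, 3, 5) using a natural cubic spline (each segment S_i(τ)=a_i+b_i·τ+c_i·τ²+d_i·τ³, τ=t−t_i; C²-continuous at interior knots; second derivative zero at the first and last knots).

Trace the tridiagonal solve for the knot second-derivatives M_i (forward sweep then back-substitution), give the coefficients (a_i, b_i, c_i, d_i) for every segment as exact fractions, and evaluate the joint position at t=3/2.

  seg 0: a=-4 b=-239/70 c=0 d=51/70
  seg 1: a=-5 b=373/70 c=153/35 d=-27/10
  seg 2: a=2 b=209/35 c=-261/70 d=87/140
S(3/2) = -533/80

Δ: Δ0=-1/2, Δ1=7, Δ2=1
row 1: diag=6, rhs=45; c'=1/6, d'=15/2
row 2: denom=6−1·1/6=35/6; d'=(-36−1·15/2)/(35/6)=-261/35
back: M2=-261/35
back: M1=15/2−1/6·-261/35=306/35
M: M0=0, M1=306/35, M2=-261/35, M3=0
seg 0: a=-4, c=M0/2=0, d=(M1−M0)/(6·2)=51/70, b=Δ0−h0·(2M0+M1)/6=-239/70
seg 1: a=-5, c=M1/2=153/35, d=(M2−M1)/(6·1)=-27/10, b=Δ1−h1·(2M1+M2)/6=373/70
seg 2: a=2, c=M2/2=-261/70, d=(M3−M2)/(6·2)=87/140, b=Δ2−h2·(2M2+M3)/6=209/35
t_q=3/2 → seg 0, τ=3/2; S=-4+-239/70·τ+0·τ²+51/70·τ³=-533/80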